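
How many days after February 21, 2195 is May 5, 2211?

Feb 21, 2195 → Feb 21, 2196: 365 days.
Feb 21, 2196 → Feb 21, 2197: 366 days (Feb 29, 2196 is in that span).
Feb 21, 2197 → Feb 21, 2198: 365 days.
Feb 21, 2198 → Feb 21, 2199: 365 days.
Feb 21, 2199 → Feb 21, 2200: 365 days.
Feb 21, 2200 → Feb 21, 2201: 365 days.
Feb 21, 2201 → Feb 21, 2202: 365 days.
Feb 21, 2202 → Feb 21, 2203: 365 days.
Feb 21, 2203 → Feb 21, 2204: 365 days.
Feb 21, 2204 → Feb 21, 2205: 366 days (Feb 29, 2204 is in that span).
Feb 21, 2205 → Feb 21, 2206: 365 days.
Feb 21, 2206 → Feb 21, 2207: 365 days.
Feb 21, 2207 → Feb 21, 2208: 365 days.
Feb 21, 2208 → Feb 21, 2209: 366 days (Feb 29, 2208 is in that span).
Feb 21, 2209 → Feb 21, 2210: 365 days.
Feb 21, 2210 → Feb 21, 2211: 365 days.
Feb 21, 2211 → Mar 21, 2211: 28 days (February has 28).
Mar 21, 2211 → Apr 21, 2211: 31 days (March has 31).
Apr 21, 2211 → May 5, 2211: 14 days.
Total: 5916 days.

5916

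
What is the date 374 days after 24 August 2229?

September 2, 2230

Aug has 31 days: +8 → Sep 1, 2229 (366 left).
Sep has 30 days: +30 → Oct 1, 2229 (336 left).
Oct has 31 days: +31 → Nov 1, 2229 (305 left).
Nov has 30 days: +30 → Dec 1, 2229 (275 left).
Dec has 31 days: +31 → Jan 1, 2230 (244 left).
Jan has 31 days: +31 → Feb 1, 2230 (213 left).
Feb has 28 days: +28 → Mar 1, 2230 (185 left).
Mar has 31 days: +31 → Apr 1, 2230 (154 left).
Apr has 30 days: +30 → May 1, 2230 (124 left).
May has 31 days: +31 → Jun 1, 2230 (93 left).
Jun has 30 days: +30 → Jul 1, 2230 (63 left).
Jul has 31 days: +31 → Aug 1, 2230 (32 left).
Aug has 31 days: +31 → Sep 1, 2230 (1 left).
+1 → Sep 2, 2230.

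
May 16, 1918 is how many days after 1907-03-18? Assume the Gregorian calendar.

4077

Mar 18, 1907 → Mar 18, 1908: 366 days (Feb 29, 1908 is in that span).
Mar 18, 1908 → Mar 18, 1909: 365 days.
Mar 18, 1909 → Mar 18, 1910: 365 days.
Mar 18, 1910 → Mar 18, 1911: 365 days.
Mar 18, 1911 → Mar 18, 1912: 366 days (Feb 29, 1912 is in that span).
Mar 18, 1912 → Mar 18, 1913: 365 days.
Mar 18, 1913 → Mar 18, 1914: 365 days.
Mar 18, 1914 → Mar 18, 1915: 365 days.
Mar 18, 1915 → Mar 18, 1916: 366 days (Feb 29, 1916 is in that span).
Mar 18, 1916 → Mar 18, 1917: 365 days.
Mar 18, 1917 → Mar 18, 1918: 365 days.
Mar 18, 1918 → Apr 18, 1918: 31 days (March has 31).
Apr 18, 1918 → May 16, 1918: 28 days.
Total: 4077 days.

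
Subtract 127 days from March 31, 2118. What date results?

November 24, 2117

−31 → Feb 28, 2118 (end of Feb, 28 days; 96 left).
−28 → Jan 31, 2118 (end of Jan, 31 days; 68 left).
−31 → Dec 31, 2117 (end of Dec, 31 days; 37 left).
−31 → Nov 30, 2117 (end of Nov, 30 days; 6 left).
−6 → Nov 24, 2117.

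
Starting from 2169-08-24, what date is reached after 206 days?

Aug has 31 days: +8 → Sep 1, 2169 (198 left).
Sep has 30 days: +30 → Oct 1, 2169 (168 left).
Oct has 31 days: +31 → Nov 1, 2169 (137 left).
Nov has 30 days: +30 → Dec 1, 2169 (107 left).
Dec has 31 days: +31 → Jan 1, 2170 (76 left).
Jan has 31 days: +31 → Feb 1, 2170 (45 left).
Feb has 28 days: +28 → Mar 1, 2170 (17 left).
+17 → Mar 18, 2170.

March 18, 2170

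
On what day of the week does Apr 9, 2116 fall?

Thursday

Doomsday rule: the anchor day for the 2100s is Sunday. For year 16: 16÷12 = 1 r 4, and 4÷4 = 1, so 1+4+1 = 6.
Sunday + 6 ≡ Saturday — that's 2116's doomsday.
In April the doomsday date is Apr 4.
Apr 9 is 5 days after Apr 4; 5 mod 7 = 5, so Saturday + 5 = Thursday.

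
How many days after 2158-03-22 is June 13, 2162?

Mar 22, 2158 → Mar 22, 2159: 365 days.
Mar 22, 2159 → Mar 22, 2160: 366 days (Feb 29, 2160 is in that span).
Mar 22, 2160 → Mar 22, 2161: 365 days.
Mar 22, 2161 → Mar 22, 2162: 365 days.
Mar 22, 2162 → Apr 22, 2162: 31 days (March has 31).
Apr 22, 2162 → May 22, 2162: 30 days (April has 30).
May 22, 2162 → Jun 13, 2162: 22 days.
Total: 1544 days.

1544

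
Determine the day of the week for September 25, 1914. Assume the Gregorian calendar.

Doomsday rule: the anchor day for the 1900s is Wednesday. For year 14: 14÷12 = 1 r 2, and 2÷4 = 0, so 1+2+0 = 3.
Wednesday + 3 ≡ Saturday — that's 1914's doomsday.
In September the doomsday date is Sep 5.
Sep 25 is 20 days after Sep 5; 20 mod 7 = 6, so Saturday + 6 = Friday.

Friday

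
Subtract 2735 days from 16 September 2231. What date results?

−365 (one year) → Sep 16, 2230 (2370 left).
−365 (one year) → Sep 16, 2229 (2005 left).
−365 (one year) → Sep 16, 2228 (1640 left).
−366 (one year; includes Feb 29, 2228) → Sep 16, 2227 (1274 left).
−365 (one year) → Sep 16, 2226 (909 left).
−365 (one year) → Sep 16, 2225 (544 left).
−365 (one year) → Sep 16, 2224 (179 left).
−16 → Aug 31, 2224 (end of Aug, 31 days; 163 left).
−31 → Jul 31, 2224 (end of Jul, 31 days; 132 left).
−31 → Jun 30, 2224 (end of Jun, 30 days; 101 left).
−30 → May 31, 2224 (end of May, 31 days; 71 left).
−31 → Apr 30, 2224 (end of Apr, 30 days; 40 left).
−30 → Mar 31, 2224 (end of Mar, 31 days; 10 left).
−10 → Mar 21, 2224.

March 21, 2224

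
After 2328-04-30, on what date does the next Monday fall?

Apr 30, 2328 is a Monday.
From Monday to the next Monday is 7 days.
Apr 30, 2328 + 7 = May 7, 2328.

May 7, 2328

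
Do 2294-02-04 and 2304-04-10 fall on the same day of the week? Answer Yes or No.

From Feb 4, 2294 to Apr 10, 2304 is 3717 days.
3717 mod 7 = 0, so they are the same weekday.
(Feb 4, 2294 is a Sunday; Apr 10, 2304 is a Sunday.)

Yes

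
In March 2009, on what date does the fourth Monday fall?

March 1, 2009 is a Sunday.
The first Monday is therefore March 2 (1 days later).
The fourth Monday is 2 + 3×7 = March 23.

March 23, 2009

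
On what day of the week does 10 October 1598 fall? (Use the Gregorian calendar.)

Doomsday rule: the anchor day for the 1500s is Wednesday. For year 98: 98÷12 = 8 r 2, and 2÷4 = 0, so 8+2+0 = 10.
Wednesday + 10 ≡ Saturday — that's 1598's doomsday.
In October the doomsday date is Oct 10.
Oct 10 is the doomsday itself: Saturday.

Saturday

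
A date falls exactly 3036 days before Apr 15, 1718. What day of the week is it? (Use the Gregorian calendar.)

Sunday

First find the weekday of Apr 15, 1718. Doomsday rule: the anchor day for the 1700s is Sunday. For year 18: 18÷12 = 1 r 6, and 6÷4 = 1, so 1+6+1 = 8.
Sunday + 8 ≡ Monday — that's 1718's doomsday.
In April the doomsday date is Apr 4.
Apr 15 is 11 days after Apr 4; 11 mod 7 = 4, so Monday + 4 = Friday.
3036 mod 7 = 5, so 3036 days before a Friday is Friday − 5 = Sunday.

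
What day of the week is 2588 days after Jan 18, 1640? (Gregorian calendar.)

First find the weekday of Jan 18, 1640. Doomsday rule: the anchor day for the 1600s is Tuesday. For year 40: 40÷12 = 3 r 4, and 4÷4 = 1, so 3+4+1 = 8.
Tuesday + 8 ≡ Wednesday — that's 1640's doomsday.
In January the doomsday date is Jan 4 (1640 is a leap year (divisible by 4)).
Jan 18 is 14 days after Jan 4; 14 mod 7 = 0, so Wednesday + 0 = Wednesday.
2588 mod 7 = 5, so 2588 days after a Wednesday is Wednesday + 5 = Monday.

Monday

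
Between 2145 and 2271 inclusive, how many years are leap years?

30

Multiples of 4 in [2145,2271]: 31.
Of those, multiples of 100: 1 (not leap unless ÷400).
Multiples of 400: 0.
Leap years = 31 − 1 + 0 = 30.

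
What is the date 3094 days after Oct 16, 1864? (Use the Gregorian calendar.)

+365 (one year) → Oct 16, 1865 (2729 left).
+365 (one year) → Oct 16, 1866 (2364 left).
+365 (one year) → Oct 16, 1867 (1999 left).
+366 (one year; includes Feb 29, 1868) → Oct 16, 1868 (1633 left).
+365 (one year) → Oct 16, 1869 (1268 left).
+365 (one year) → Oct 16, 1870 (903 left).
+365 (one year) → Oct 16, 1871 (538 left).
+366 (one year; includes Feb 29, 1872) → Oct 16, 1872 (172 left).
Oct has 31 days: +16 → Nov 1, 1872 (156 left).
Nov has 30 days: +30 → Dec 1, 1872 (126 left).
Dec has 31 days: +31 → Jan 1, 1873 (95 left).
Jan has 31 days: +31 → Feb 1, 1873 (64 left).
Feb has 28 days: +28 → Mar 1, 1873 (36 left).
Mar has 31 days: +31 → Apr 1, 1873 (5 left).
+5 → Apr 6, 1873.

April 6, 1873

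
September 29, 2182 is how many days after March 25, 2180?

Mar 25, 2180 → Mar 25, 2181: 365 days.
Mar 25, 2181 → Mar 25, 2182: 365 days.
Mar 25, 2182 → Apr 25, 2182: 31 days (March has 31).
Apr 25, 2182 → May 25, 2182: 30 days (April has 30).
May 25, 2182 → Jun 25, 2182: 31 days (May has 31).
Jun 25, 2182 → Jul 25, 2182: 30 days (June has 30).
Jul 25, 2182 → Aug 25, 2182: 31 days (July has 31).
Aug 25, 2182 → Sep 25, 2182: 31 days (August has 31).
Sep 25, 2182 → Sep 29, 2182: 4 days.
Total: 918 days.

918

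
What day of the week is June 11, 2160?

January 1, 2160 is a Tuesday.
Jan 1, 2160 → Feb 1, 2160: 31 days (January has 31).
Feb 1, 2160 → Mar 1, 2160: 29 days (February has 29).
Mar 1, 2160 → Apr 1, 2160: 31 days (March has 31).
Apr 1, 2160 → May 1, 2160: 30 days (April has 30).
May 1, 2160 → Jun 1, 2160: 31 days (May has 31).
Jun 1, 2160 → Jun 11, 2160: 10 days.
Total: 162 days.
162 mod 7 = 1, so Tuesday + 1 = Wednesday.

Wednesday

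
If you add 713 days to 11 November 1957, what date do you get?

+365 (one year) → Nov 11, 1958 (348 left).
Nov has 30 days: +20 → Dec 1, 1958 (328 left).
Dec has 31 days: +31 → Jan 1, 1959 (297 left).
Jan has 31 days: +31 → Feb 1, 1959 (266 left).
Feb has 28 days: +28 → Mar 1, 1959 (238 left).
Mar has 31 days: +31 → Apr 1, 1959 (207 left).
Apr has 30 days: +30 → May 1, 1959 (177 left).
May has 31 days: +31 → Jun 1, 1959 (146 left).
Jun has 30 days: +30 → Jul 1, 1959 (116 left).
Jul has 31 days: +31 → Aug 1, 1959 (85 left).
Aug has 31 days: +31 → Sep 1, 1959 (54 left).
Sep has 30 days: +30 → Oct 1, 1959 (24 left).
+24 → Oct 25, 1959.

October 25, 1959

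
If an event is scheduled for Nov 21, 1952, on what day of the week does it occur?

Friday

Doomsday rule: the anchor day for the 1900s is Wednesday. For year 52: 52÷12 = 4 r 4, and 4÷4 = 1, so 4+4+1 = 9.
Wednesday + 9 ≡ Friday — that's 1952's doomsday.
In November the doomsday date is Nov 7.
Nov 21 is 14 days after Nov 7; 14 mod 7 = 0, so Friday + 0 = Friday.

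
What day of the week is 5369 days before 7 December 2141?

First find the weekday of Dec 7, 2141. Doomsday rule: the anchor day for the 2100s is Sunday. For year 41: 41÷12 = 3 r 5, and 5÷4 = 1, so 3+5+1 = 9.
Sunday + 9 ≡ Tuesday — that's 2141's doomsday.
In December the doomsday date is Dec 12.
Dec 7 is 5 days before Dec 12; 5 mod 7 = 5, so Tuesday − 5 = Thursday.
5369 mod 7 = 0, so 5369 days before a Thursday is Thursday − 0 = Thursday.

Thursday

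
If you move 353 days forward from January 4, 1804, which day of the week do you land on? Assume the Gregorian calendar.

Saturday

Jan 4, 1804 is a Wednesday.
353 mod 7 = 3, so 353 days after a Wednesday is Wednesday + 3 = Saturday.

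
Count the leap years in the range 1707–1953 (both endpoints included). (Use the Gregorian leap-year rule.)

60

Multiples of 4 in [1707,1953]: 62.
Of those, multiples of 100: 2 (not leap unless ÷400).
Multiples of 400: 0.
Leap years = 62 − 2 + 0 = 60.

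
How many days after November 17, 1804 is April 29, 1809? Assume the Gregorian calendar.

1624

Nov 17, 1804 → Nov 17, 1805: 365 days.
Nov 17, 1805 → Nov 17, 1806: 365 days.
Nov 17, 1806 → Nov 17, 1807: 365 days.
Nov 17, 1807 → Nov 17, 1808: 366 days (Feb 29, 1808 is in that span).
Nov 17, 1808 → Dec 17, 1808: 30 days (November has 30).
Dec 17, 1808 → Jan 17, 1809: 31 days (December has 31).
Jan 17, 1809 → Feb 17, 1809: 31 days (January has 31).
Feb 17, 1809 → Mar 17, 1809: 28 days (February has 28).
Mar 17, 1809 → Apr 17, 1809: 31 days (March has 31).
Apr 17, 1809 → Apr 29, 1809: 12 days.
Total: 1624 days.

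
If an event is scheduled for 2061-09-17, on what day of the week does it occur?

Saturday

January 1, 2061 is a Saturday.
Jan 1, 2061 → Feb 1, 2061: 31 days (January has 31).
Feb 1, 2061 → Mar 1, 2061: 28 days (February has 28).
Mar 1, 2061 → Apr 1, 2061: 31 days (March has 31).
Apr 1, 2061 → May 1, 2061: 30 days (April has 30).
May 1, 2061 → Jun 1, 2061: 31 days (May has 31).
Jun 1, 2061 → Jul 1, 2061: 30 days (June has 30).
Jul 1, 2061 → Aug 1, 2061: 31 days (July has 31).
Aug 1, 2061 → Sep 1, 2061: 31 days (August has 31).
Sep 1, 2061 → Sep 17, 2061: 16 days.
Total: 259 days.
259 mod 7 = 0, so Saturday + 0 = Saturday.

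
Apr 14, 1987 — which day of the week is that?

January 1, 1987 is a Thursday.
Jan 1, 1987 → Feb 1, 1987: 31 days (January has 31).
Feb 1, 1987 → Mar 1, 1987: 28 days (February has 28).
Mar 1, 1987 → Apr 1, 1987: 31 days (March has 31).
Apr 1, 1987 → Apr 14, 1987: 13 days.
Total: 103 days.
103 mod 7 = 5, so Thursday + 5 = Tuesday.

Tuesday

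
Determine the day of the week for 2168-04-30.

Saturday

Doomsday rule: the anchor day for the 2100s is Sunday. For year 68: 68÷12 = 5 r 8, and 8÷4 = 2, so 5+8+2 = 15.
Sunday + 15 ≡ Monday — that's 2168's doomsday.
In April the doomsday date is Apr 4.
Apr 30 is 26 days after Apr 4; 26 mod 7 = 5, so Monday + 5 = Saturday.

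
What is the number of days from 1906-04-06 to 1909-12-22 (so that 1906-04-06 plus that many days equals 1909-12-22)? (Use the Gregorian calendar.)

1356

Apr 6, 1906 → Apr 6, 1907: 365 days.
Apr 6, 1907 → Apr 6, 1908: 366 days (Feb 29, 1908 is in that span).
Apr 6, 1908 → Apr 6, 1909: 365 days.
Apr 6, 1909 → May 6, 1909: 30 days (April has 30).
May 6, 1909 → Jun 6, 1909: 31 days (May has 31).
Jun 6, 1909 → Jul 6, 1909: 30 days (June has 30).
Jul 6, 1909 → Aug 6, 1909: 31 days (July has 31).
Aug 6, 1909 → Sep 6, 1909: 31 days (August has 31).
Sep 6, 1909 → Oct 6, 1909: 30 days (September has 30).
Oct 6, 1909 → Nov 6, 1909: 31 days (October has 31).
Nov 6, 1909 → Dec 6, 1909: 30 days (November has 30).
Dec 6, 1909 → Dec 22, 1909: 16 days.
Total: 1356 days.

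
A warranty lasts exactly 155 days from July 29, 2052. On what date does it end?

December 31, 2052

Jul has 31 days: +3 → Aug 1, 2052 (152 left).
Aug has 31 days: +31 → Sep 1, 2052 (121 left).
Sep has 30 days: +30 → Oct 1, 2052 (91 left).
Oct has 31 days: +31 → Nov 1, 2052 (60 left).
Nov has 30 days: +30 → Dec 1, 2052 (30 left).
+30 → Dec 31, 2052.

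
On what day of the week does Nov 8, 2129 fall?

Tuesday

Doomsday rule: the anchor day for the 2100s is Sunday. For year 29: 29÷12 = 2 r 5, and 5÷4 = 1, so 2+5+1 = 8.
Sunday + 8 ≡ Monday — that's 2129's doomsday.
In November the doomsday date is Nov 7.
Nov 8 is 1 day after Nov 7; 1 mod 7 = 1, so Monday + 1 = Tuesday.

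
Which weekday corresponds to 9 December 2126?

Monday

Doomsday rule: the anchor day for the 2100s is Sunday. For year 26: 26÷12 = 2 r 2, and 2÷4 = 0, so 2+2+0 = 4.
Sunday + 4 ≡ Thursday — that's 2126's doomsday.
In December the doomsday date is Dec 12.
Dec 9 is 3 days before Dec 12; 3 mod 7 = 3, so Thursday − 3 = Monday.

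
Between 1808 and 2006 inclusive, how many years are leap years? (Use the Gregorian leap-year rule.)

Multiples of 4 in [1808,2006]: 50.
Of those, multiples of 100: 2 (not leap unless ÷400).
Multiples of 400: 1.
Leap years = 50 − 2 + 1 = 49.

49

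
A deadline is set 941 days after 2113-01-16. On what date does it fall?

+365 (one year) → Jan 16, 2114 (576 left).
+365 (one year) → Jan 16, 2115 (211 left).
Jan has 31 days: +16 → Feb 1, 2115 (195 left).
Feb has 28 days: +28 → Mar 1, 2115 (167 left).
Mar has 31 days: +31 → Apr 1, 2115 (136 left).
Apr has 30 days: +30 → May 1, 2115 (106 left).
May has 31 days: +31 → Jun 1, 2115 (75 left).
Jun has 30 days: +30 → Jul 1, 2115 (45 left).
Jul has 31 days: +31 → Aug 1, 2115 (14 left).
+14 → Aug 15, 2115.

August 15, 2115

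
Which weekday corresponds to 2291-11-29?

Sunday

Doomsday rule: the anchor day for the 2200s is Friday. For year 91: 91÷12 = 7 r 7, and 7÷4 = 1, so 7+7+1 = 15.
Friday + 15 ≡ Saturday — that's 2291's doomsday.
In November the doomsday date is Nov 7.
Nov 29 is 22 days after Nov 7; 22 mod 7 = 1, so Saturday + 1 = Sunday.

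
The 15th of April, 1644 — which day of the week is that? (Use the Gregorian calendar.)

Doomsday rule: the anchor day for the 1600s is Tuesday. For year 44: 44÷12 = 3 r 8, and 8÷4 = 2, so 3+8+2 = 13.
Tuesday + 13 ≡ Monday — that's 1644's doomsday.
In April the doomsday date is Apr 4.
Apr 15 is 11 days after Apr 4; 11 mod 7 = 4, so Monday + 4 = Friday.

Friday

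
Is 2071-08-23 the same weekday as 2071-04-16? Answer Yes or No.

No

From Apr 16, 2071 to Aug 23, 2071 is 129 days.
129 mod 7 = 3, so they are different weekdays.
(Apr 16, 2071 is a Thursday; Aug 23, 2071 is a Sunday.)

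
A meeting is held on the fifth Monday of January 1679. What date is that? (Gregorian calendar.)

January 30, 1679

January 1, 1679 is a Sunday.
The first Monday is therefore January 2 (1 days later).
The fifth Monday is 2 + 4×7 = January 30.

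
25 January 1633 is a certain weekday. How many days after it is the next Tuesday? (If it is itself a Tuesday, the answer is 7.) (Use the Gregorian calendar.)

7

Jan 25, 1633 is a Tuesday.
From Tuesday to the next Tuesday is 7 days.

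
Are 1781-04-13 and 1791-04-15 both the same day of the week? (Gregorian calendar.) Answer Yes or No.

Yes

From Apr 13, 1781 to Apr 15, 1791 is 3654 days.
3654 mod 7 = 0, so they are the same weekday.
(Apr 13, 1781 is a Friday; Apr 15, 1791 is a Friday.)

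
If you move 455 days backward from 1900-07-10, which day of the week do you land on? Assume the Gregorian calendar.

Tuesday

Jul 10, 1900 is a Tuesday.
455 mod 7 = 0, so 455 days before a Tuesday is Tuesday − 0 = Tuesday.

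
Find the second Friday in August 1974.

August 1, 1974 is a Thursday.
The first Friday is therefore August 2 (1 days later).
The second Friday is 2 + 1×7 = August 9.

August 9, 1974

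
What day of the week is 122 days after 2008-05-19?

Thursday

First find the weekday of May 19, 2008. Doomsday rule: the anchor day for the 2000s is Tuesday. For year 08: 8÷12 = 0 r 8, and 8÷4 = 2, so 0+8+2 = 10.
Tuesday + 10 ≡ Friday — that's 2008's doomsday.
In May the doomsday date is May 9.
May 19 is 10 days after May 9; 10 mod 7 = 3, so Friday + 3 = Monday.
122 mod 7 = 3, so 122 days after a Monday is Monday + 3 = Thursday.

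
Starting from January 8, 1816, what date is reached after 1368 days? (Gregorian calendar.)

+366 (one year; includes Feb 29, 1816) → Jan 8, 1817 (1002 left).
+365 (one year) → Jan 8, 1818 (637 left).
+365 (one year) → Jan 8, 1819 (272 left).
Jan has 31 days: +24 → Feb 1, 1819 (248 left).
Feb has 28 days: +28 → Mar 1, 1819 (220 left).
Mar has 31 days: +31 → Apr 1, 1819 (189 left).
Apr has 30 days: +30 → May 1, 1819 (159 left).
May has 31 days: +31 → Jun 1, 1819 (128 left).
Jun has 30 days: +30 → Jul 1, 1819 (98 left).
Jul has 31 days: +31 → Aug 1, 1819 (67 left).
Aug has 31 days: +31 → Sep 1, 1819 (36 left).
Sep has 30 days: +30 → Oct 1, 1819 (6 left).
+6 → Oct 7, 1819.

October 7, 1819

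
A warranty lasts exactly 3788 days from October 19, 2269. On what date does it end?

March 3, 2280

+365 (one year) → Oct 19, 2270 (3423 left).
+365 (one year) → Oct 19, 2271 (3058 left).
+366 (one year; includes Feb 29, 2272) → Oct 19, 2272 (2692 left).
+365 (one year) → Oct 19, 2273 (2327 left).
+365 (one year) → Oct 19, 2274 (1962 left).
+365 (one year) → Oct 19, 2275 (1597 left).
+366 (one year; includes Feb 29, 2276) → Oct 19, 2276 (1231 left).
+365 (one year) → Oct 19, 2277 (866 left).
+365 (one year) → Oct 19, 2278 (501 left).
+365 (one year) → Oct 19, 2279 (136 left).
Oct has 31 days: +13 → Nov 1, 2279 (123 left).
Nov has 30 days: +30 → Dec 1, 2279 (93 left).
Dec has 31 days: +31 → Jan 1, 2280 (62 left).
Jan has 31 days: +31 → Feb 1, 2280 (31 left).
Feb has 29 days: +29 → Mar 1, 2280 (2 left).
+2 → Mar 3, 2280.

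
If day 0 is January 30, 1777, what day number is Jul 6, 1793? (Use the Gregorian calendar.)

Jan 30, 1777 → Jan 30, 1778: 365 days.
Jan 30, 1778 → Jan 30, 1779: 365 days.
Jan 30, 1779 → Jan 30, 1780: 365 days.
Jan 30, 1780 → Jan 30, 1781: 366 days (Feb 29, 1780 is in that span).
Jan 30, 1781 → Jan 30, 1782: 365 days.
Jan 30, 1782 → Jan 30, 1783: 365 days.
Jan 30, 1783 → Jan 30, 1784: 365 days.
Jan 30, 1784 → Jan 30, 1785: 366 days (Feb 29, 1784 is in that span).
Jan 30, 1785 → Jan 30, 1786: 365 days.
Jan 30, 1786 → Jan 30, 1787: 365 days.
Jan 30, 1787 → Jan 30, 1788: 365 days.
Jan 30, 1788 → Jan 30, 1789: 366 days (Feb 29, 1788 is in that span).
Jan 30, 1789 → Jan 30, 1790: 365 days.
Jan 30, 1790 → Jan 30, 1791: 365 days.
Jan 30, 1791 → Jan 30, 1792: 365 days.
Jan 30, 1792 → Jan 30, 1793: 366 days (Feb 29, 1792 is in that span).
Jan 30, 1793 → Feb 28, 1793: 29 days (January has 31).
Feb 28, 1793 → Mar 28, 1793: 28 days (February has 28).
Mar 28, 1793 → Apr 28, 1793: 31 days (March has 31).
Apr 28, 1793 → May 28, 1793: 30 days (April has 30).
May 28, 1793 → Jun 28, 1793: 31 days (May has 31).
Jun 28, 1793 → Jul 6, 1793: 8 days.
Total: 6001 days.

6001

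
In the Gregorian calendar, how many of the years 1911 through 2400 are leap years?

Multiples of 4 in [1911,2400]: 123.
Of those, multiples of 100: 5 (not leap unless ÷400).
Multiples of 400: 2.
Leap years = 123 − 5 + 2 = 120.

120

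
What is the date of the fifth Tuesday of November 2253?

November 29, 2253

November 1, 2253 is a Tuesday.
The first Tuesday is therefore November 1 (same day).
The fifth Tuesday is 1 + 4×7 = November 29.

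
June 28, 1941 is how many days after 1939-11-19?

Nov 19, 1939 → Nov 19, 1940: 366 days (Feb 29, 1940 is in that span).
Nov 19, 1940 → Dec 19, 1940: 30 days (November has 30).
Dec 19, 1940 → Jan 19, 1941: 31 days (December has 31).
Jan 19, 1941 → Feb 19, 1941: 31 days (January has 31).
Feb 19, 1941 → Mar 19, 1941: 28 days (February has 28).
Mar 19, 1941 → Apr 19, 1941: 31 days (March has 31).
Apr 19, 1941 → May 19, 1941: 30 days (April has 30).
May 19, 1941 → Jun 19, 1941: 31 days (May has 31).
Jun 19, 1941 → Jun 28, 1941: 9 days.
Total: 587 days.

587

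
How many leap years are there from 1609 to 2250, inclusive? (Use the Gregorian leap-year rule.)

Multiples of 4 in [1609,2250]: 160.
Of those, multiples of 100: 6 (not leap unless ÷400).
Multiples of 400: 1.
Leap years = 160 − 6 + 1 = 155.

155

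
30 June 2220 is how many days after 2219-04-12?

Apr 12, 2219 → Apr 12, 2220: 366 days (Feb 29, 2220 is in that span).
Apr 12, 2220 → May 12, 2220: 30 days (April has 30).
May 12, 2220 → Jun 12, 2220: 31 days (May has 31).
Jun 12, 2220 → Jun 30, 2220: 18 days.
Total: 445 days.

445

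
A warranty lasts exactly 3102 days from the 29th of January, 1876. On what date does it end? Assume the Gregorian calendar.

+366 (one year; includes Feb 29, 1876) → Jan 29, 1877 (2736 left).
+365 (one year) → Jan 29, 1878 (2371 left).
+365 (one year) → Jan 29, 1879 (2006 left).
+365 (one year) → Jan 29, 1880 (1641 left).
+366 (one year; includes Feb 29, 1880) → Jan 29, 1881 (1275 left).
+365 (one year) → Jan 29, 1882 (910 left).
+365 (one year) → Jan 29, 1883 (545 left).
+365 (one year) → Jan 29, 1884 (180 left).
Jan has 31 days: +3 → Feb 1, 1884 (177 left).
Feb has 29 days: +29 → Mar 1, 1884 (148 left).
Mar has 31 days: +31 → Apr 1, 1884 (117 left).
Apr has 30 days: +30 → May 1, 1884 (87 left).
May has 31 days: +31 → Jun 1, 1884 (56 left).
Jun has 30 days: +30 → Jul 1, 1884 (26 left).
+26 → Jul 27, 1884.

July 27, 1884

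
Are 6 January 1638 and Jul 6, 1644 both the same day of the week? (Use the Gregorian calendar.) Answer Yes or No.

Yes

From Jan 6, 1638 to Jul 6, 1644 is 2373 days.
2373 mod 7 = 0, so they are the same weekday.
(Jan 6, 1638 is a Wednesday; Jul 6, 1644 is a Wednesday.)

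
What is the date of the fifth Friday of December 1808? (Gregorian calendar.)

December 1, 1808 is a Thursday.
The first Friday is therefore December 2 (1 days later).
The fifth Friday is 2 + 4×7 = December 30.

December 30, 1808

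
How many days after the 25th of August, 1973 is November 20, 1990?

Aug 25, 1973 → Aug 25, 1974: 365 days.
Aug 25, 1974 → Aug 25, 1975: 365 days.
Aug 25, 1975 → Aug 25, 1976: 366 days (Feb 29, 1976 is in that span).
Aug 25, 1976 → Aug 25, 1977: 365 days.
Aug 25, 1977 → Aug 25, 1978: 365 days.
Aug 25, 1978 → Aug 25, 1979: 365 days.
Aug 25, 1979 → Aug 25, 1980: 366 days (Feb 29, 1980 is in that span).
Aug 25, 1980 → Aug 25, 1981: 365 days.
Aug 25, 1981 → Aug 25, 1982: 365 days.
Aug 25, 1982 → Aug 25, 1983: 365 days.
Aug 25, 1983 → Aug 25, 1984: 366 days (Feb 29, 1984 is in that span).
Aug 25, 1984 → Aug 25, 1985: 365 days.
Aug 25, 1985 → Aug 25, 1986: 365 days.
Aug 25, 1986 → Aug 25, 1987: 365 days.
Aug 25, 1987 → Aug 25, 1988: 366 days (Feb 29, 1988 is in that span).
Aug 25, 1988 → Aug 25, 1989: 365 days.
Aug 25, 1989 → Aug 25, 1990: 365 days.
Aug 25, 1990 → Sep 25, 1990: 31 days (August has 31).
Sep 25, 1990 → Oct 25, 1990: 30 days (September has 30).
Oct 25, 1990 → Nov 20, 1990: 26 days.
Total: 6296 days.

6296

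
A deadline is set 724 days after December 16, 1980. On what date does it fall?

+365 (one year) → Dec 16, 1981 (359 left).
Dec has 31 days: +16 → Jan 1, 1982 (343 left).
Jan has 31 days: +31 → Feb 1, 1982 (312 left).
Feb has 28 days: +28 → Mar 1, 1982 (284 left).
Mar has 31 days: +31 → Apr 1, 1982 (253 left).
Apr has 30 days: +30 → May 1, 1982 (223 left).
May has 31 days: +31 → Jun 1, 1982 (192 left).
Jun has 30 days: +30 → Jul 1, 1982 (162 left).
Jul has 31 days: +31 → Aug 1, 1982 (131 left).
Aug has 31 days: +31 → Sep 1, 1982 (100 left).
Sep has 30 days: +30 → Oct 1, 1982 (70 left).
Oct has 31 days: +31 → Nov 1, 1982 (39 left).
Nov has 30 days: +30 → Dec 1, 1982 (9 left).
+9 → Dec 10, 1982.

December 10, 1982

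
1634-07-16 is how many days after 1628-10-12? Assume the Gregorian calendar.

Oct 12, 1628 → Oct 12, 1629: 365 days.
Oct 12, 1629 → Oct 12, 1630: 365 days.
Oct 12, 1630 → Oct 12, 1631: 365 days.
Oct 12, 1631 → Oct 12, 1632: 366 days (Feb 29, 1632 is in that span).
Oct 12, 1632 → Oct 12, 1633: 365 days.
Oct 12, 1633 → Nov 12, 1633: 31 days (October has 31).
Nov 12, 1633 → Dec 12, 1633: 30 days (November has 30).
Dec 12, 1633 → Jan 12, 1634: 31 days (December has 31).
Jan 12, 1634 → Feb 12, 1634: 31 days (January has 31).
Feb 12, 1634 → Mar 12, 1634: 28 days (February has 28).
Mar 12, 1634 → Apr 12, 1634: 31 days (March has 31).
Apr 12, 1634 → May 12, 1634: 30 days (April has 30).
May 12, 1634 → Jun 12, 1634: 31 days (May has 31).
Jun 12, 1634 → Jul 12, 1634: 30 days (June has 30).
Jul 12, 1634 → Jul 16, 1634: 4 days.
Total: 2103 days.

2103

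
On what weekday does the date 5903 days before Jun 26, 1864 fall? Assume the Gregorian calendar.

Friday

First find the weekday of Jun 26, 1864. Doomsday rule: the anchor day for the 1800s is Friday. For year 64: 64÷12 = 5 r 4, and 4÷4 = 1, so 5+4+1 = 10.
Friday + 10 ≡ Monday — that's 1864's doomsday.
In June the doomsday date is Jun 6.
Jun 26 is 20 days after Jun 6; 20 mod 7 = 6, so Monday + 6 = Sunday.
5903 mod 7 = 2, so 5903 days before a Sunday is Sunday − 2 = Friday.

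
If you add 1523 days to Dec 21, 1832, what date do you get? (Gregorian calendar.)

February 21, 1837

+365 (one year) → Dec 21, 1833 (1158 left).
+365 (one year) → Dec 21, 1834 (793 left).
+365 (one year) → Dec 21, 1835 (428 left).
+366 (one year; includes Feb 29, 1836) → Dec 21, 1836 (62 left).
Dec has 31 days: +11 → Jan 1, 1837 (51 left).
Jan has 31 days: +31 → Feb 1, 1837 (20 left).
+20 → Feb 21, 1837.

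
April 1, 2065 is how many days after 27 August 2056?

3139

Aug 27, 2056 → Aug 27, 2057: 365 days.
Aug 27, 2057 → Aug 27, 2058: 365 days.
Aug 27, 2058 → Aug 27, 2059: 365 days.
Aug 27, 2059 → Aug 27, 2060: 366 days (Feb 29, 2060 is in that span).
Aug 27, 2060 → Aug 27, 2061: 365 days.
Aug 27, 2061 → Aug 27, 2062: 365 days.
Aug 27, 2062 → Aug 27, 2063: 365 days.
Aug 27, 2063 → Aug 27, 2064: 366 days (Feb 29, 2064 is in that span).
Aug 27, 2064 → Sep 27, 2064: 31 days (August has 31).
Sep 27, 2064 → Oct 27, 2064: 30 days (September has 30).
Oct 27, 2064 → Nov 27, 2064: 31 days (October has 31).
Nov 27, 2064 → Dec 27, 2064: 30 days (November has 30).
Dec 27, 2064 → Jan 27, 2065: 31 days (December has 31).
Jan 27, 2065 → Feb 27, 2065: 31 days (January has 31).
Feb 27, 2065 → Mar 27, 2065: 28 days (February has 28).
Mar 27, 2065 → Apr 1, 2065: 5 days.
Total: 3139 days.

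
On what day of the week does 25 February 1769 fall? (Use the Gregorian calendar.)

Saturday

Doomsday rule: the anchor day for the 1700s is Sunday. For year 69: 69÷12 = 5 r 9, and 9÷4 = 2, so 5+9+2 = 16.
Sunday + 16 ≡ Tuesday — that's 1769's doomsday.
In February the doomsday date is Feb 28 (1769 is not a leap year).
Feb 25 is 3 days before Feb 28; 3 mod 7 = 3, so Tuesday − 3 = Saturday.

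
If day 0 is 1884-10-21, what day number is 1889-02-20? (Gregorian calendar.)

Oct 21, 1884 → Oct 21, 1885: 365 days.
Oct 21, 1885 → Oct 21, 1886: 365 days.
Oct 21, 1886 → Oct 21, 1887: 365 days.
Oct 21, 1887 → Oct 21, 1888: 366 days (Feb 29, 1888 is in that span).
Oct 21, 1888 → Nov 21, 1888: 31 days (October has 31).
Nov 21, 1888 → Dec 21, 1888: 30 days (November has 30).
Dec 21, 1888 → Jan 21, 1889: 31 days (December has 31).
Jan 21, 1889 → Feb 20, 1889: 30 days.
Total: 1583 days.

1583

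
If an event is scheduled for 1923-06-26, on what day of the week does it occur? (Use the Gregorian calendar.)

Doomsday rule: the anchor day for the 1900s is Wednesday. For year 23: 23÷12 = 1 r 11, and 11÷4 = 2, so 1+11+2 = 14.
Wednesday + 14 ≡ Wednesday — that's 1923's doomsday.
In June the doomsday date is Jun 6.
Jun 26 is 20 days after Jun 6; 20 mod 7 = 6, so Wednesday + 6 = Tuesday.

Tuesday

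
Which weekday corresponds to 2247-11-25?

Thursday

Doomsday rule: the anchor day for the 2200s is Friday. For year 47: 47÷12 = 3 r 11, and 11÷4 = 2, so 3+11+2 = 16.
Friday + 16 ≡ Sunday — that's 2247's doomsday.
In November the doomsday date is Nov 7.
Nov 25 is 18 days after Nov 7; 18 mod 7 = 4, so Sunday + 4 = Thursday.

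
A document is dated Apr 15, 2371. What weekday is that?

Doomsday rule: the anchor day for the 2300s is Wednesday. For year 71: 71÷12 = 5 r 11, and 11÷4 = 2, so 5+11+2 = 18.
Wednesday + 18 ≡ Sunday — that's 2371's doomsday.
In April the doomsday date is Apr 4.
Apr 15 is 11 days after Apr 4; 11 mod 7 = 4, so Sunday + 4 = Thursday.

Thursday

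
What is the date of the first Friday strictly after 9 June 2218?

Jun 9, 2218 is a Tuesday.
From Tuesday to the next Friday is 3 days.
Jun 9, 2218 + 3 = Jun 12, 2218.

June 12, 2218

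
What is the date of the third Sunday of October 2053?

October 19, 2053

October 1, 2053 is a Wednesday.
The first Sunday is therefore October 5 (4 days later).
The third Sunday is 5 + 2×7 = October 19.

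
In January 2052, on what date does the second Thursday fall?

January 11, 2052

January 1, 2052 is a Monday.
The first Thursday is therefore January 4 (3 days later).
The second Thursday is 4 + 1×7 = January 11.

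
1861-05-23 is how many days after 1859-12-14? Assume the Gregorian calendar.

Dec 14, 1859 → Dec 14, 1860: 366 days (Feb 29, 1860 is in that span).
Dec 14, 1860 → Jan 14, 1861: 31 days (December has 31).
Jan 14, 1861 → Feb 14, 1861: 31 days (January has 31).
Feb 14, 1861 → Mar 14, 1861: 28 days (February has 28).
Mar 14, 1861 → Apr 14, 1861: 31 days (March has 31).
Apr 14, 1861 → May 14, 1861: 30 days (April has 30).
May 14, 1861 → May 23, 1861: 9 days.
Total: 526 days.

526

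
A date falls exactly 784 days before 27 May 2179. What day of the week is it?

May 27, 2179 is a Thursday.
784 mod 7 = 0, so 784 days before a Thursday is Thursday − 0 = Thursday.

Thursday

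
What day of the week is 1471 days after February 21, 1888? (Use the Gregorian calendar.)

Wednesday

Feb 21, 1888 is a Tuesday.
1471 mod 7 = 1, so 1471 days after a Tuesday is Tuesday + 1 = Wednesday.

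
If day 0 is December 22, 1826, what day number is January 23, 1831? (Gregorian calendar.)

1493

Dec 22, 1826 → Dec 22, 1827: 365 days.
Dec 22, 1827 → Dec 22, 1828: 366 days (Feb 29, 1828 is in that span).
Dec 22, 1828 → Dec 22, 1829: 365 days.
Dec 22, 1829 → Jan 22, 1830: 31 days (December has 31).
Jan 22, 1830 → Feb 22, 1830: 31 days (January has 31).
Feb 22, 1830 → Mar 22, 1830: 28 days (February has 28).
Mar 22, 1830 → Apr 22, 1830: 31 days (March has 31).
Apr 22, 1830 → May 22, 1830: 30 days (April has 30).
May 22, 1830 → Jun 22, 1830: 31 days (May has 31).
Jun 22, 1830 → Jul 22, 1830: 30 days (June has 30).
Jul 22, 1830 → Aug 22, 1830: 31 days (July has 31).
Aug 22, 1830 → Sep 22, 1830: 31 days (August has 31).
Sep 22, 1830 → Oct 22, 1830: 30 days (September has 30).
Oct 22, 1830 → Nov 22, 1830: 31 days (October has 31).
Nov 22, 1830 → Dec 22, 1830: 30 days (November has 30).
Dec 22, 1830 → Jan 22, 1831: 31 days (December has 31).
Jan 22, 1831 → Jan 23, 1831: 1 days.
Total: 1493 days.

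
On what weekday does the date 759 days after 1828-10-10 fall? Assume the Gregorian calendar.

Monday

First find the weekday of Oct 10, 1828. Doomsday rule: the anchor day for the 1800s is Friday. For year 28: 28÷12 = 2 r 4, and 4÷4 = 1, so 2+4+1 = 7.
Friday + 7 ≡ Friday — that's 1828's doomsday.
In October the doomsday date is Oct 10.
Oct 10 is the doomsday itself: Friday.
759 mod 7 = 3, so 759 days after a Friday is Friday + 3 = Monday.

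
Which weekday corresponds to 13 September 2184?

Doomsday rule: the anchor day for the 2100s is Sunday. For year 84: 84÷12 = 7 r 0, and 0÷4 = 0, so 7+0+0 = 7.
Sunday + 7 ≡ Sunday — that's 2184's doomsday.
In September the doomsday date is Sep 5.
Sep 13 is 8 days after Sep 5; 8 mod 7 = 1, so Sunday + 1 = Monday.

Monday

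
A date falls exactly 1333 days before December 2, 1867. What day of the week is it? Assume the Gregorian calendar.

Friday

First find the weekday of Dec 2, 1867. Doomsday rule: the anchor day for the 1800s is Friday. For year 67: 67÷12 = 5 r 7, and 7÷4 = 1, so 5+7+1 = 13.
Friday + 13 ≡ Thursday — that's 1867's doomsday.
In December the doomsday date is Dec 12.
Dec 2 is 10 days before Dec 12; 10 mod 7 = 3, so Thursday − 3 = Monday.
1333 mod 7 = 3, so 1333 days before a Monday is Monday − 3 = Friday.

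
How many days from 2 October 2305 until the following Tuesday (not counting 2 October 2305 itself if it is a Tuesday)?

1

Oct 2, 2305 is a Monday.
From Monday to the next Tuesday is 1 day.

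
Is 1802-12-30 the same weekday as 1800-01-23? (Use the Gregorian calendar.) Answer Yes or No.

From Jan 23, 1800 to Dec 30, 1802 is 1071 days.
1071 mod 7 = 0, so they are the same weekday.
(Jan 23, 1800 is a Thursday; Dec 30, 1802 is a Thursday.)

Yes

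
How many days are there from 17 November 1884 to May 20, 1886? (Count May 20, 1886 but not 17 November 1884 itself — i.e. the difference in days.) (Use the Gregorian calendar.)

Nov 17, 1884 → Nov 17, 1885: 365 days.
Nov 17, 1885 → Dec 17, 1885: 30 days (November has 30).
Dec 17, 1885 → Jan 17, 1886: 31 days (December has 31).
Jan 17, 1886 → Feb 17, 1886: 31 days (January has 31).
Feb 17, 1886 → Mar 17, 1886: 28 days (February has 28).
Mar 17, 1886 → Apr 17, 1886: 31 days (March has 31).
Apr 17, 1886 → May 17, 1886: 30 days (April has 30).
May 17, 1886 → May 20, 1886: 3 days.
Total: 549 days.

549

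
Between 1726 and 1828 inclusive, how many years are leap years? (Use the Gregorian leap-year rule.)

25

Multiples of 4 in [1726,1828]: 26.
Of those, multiples of 100: 1 (not leap unless ÷400).
Multiples of 400: 0.
Leap years = 26 − 1 + 0 = 25.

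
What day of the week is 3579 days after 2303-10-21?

Friday

First find the weekday of Oct 21, 2303. Doomsday rule: the anchor day for the 2300s is Wednesday. For year 03: 3÷12 = 0 r 3, and 3÷4 = 0, so 0+3+0 = 3.
Wednesday + 3 ≡ Saturday — that's 2303's doomsday.
In October the doomsday date is Oct 10.
Oct 21 is 11 days after Oct 10; 11 mod 7 = 4, so Saturday + 4 = Wednesday.
3579 mod 7 = 2, so 3579 days after a Wednesday is Wednesday + 2 = Friday.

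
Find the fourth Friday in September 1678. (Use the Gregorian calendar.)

September 23, 1678

September 1, 1678 is a Thursday.
The first Friday is therefore September 2 (1 days later).
The fourth Friday is 2 + 3×7 = September 23.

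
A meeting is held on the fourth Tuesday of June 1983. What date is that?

June 1, 1983 is a Wednesday.
The first Tuesday is therefore June 7 (6 days later).
The fourth Tuesday is 7 + 3×7 = June 28.

June 28, 1983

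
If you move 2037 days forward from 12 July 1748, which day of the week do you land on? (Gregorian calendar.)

First find the weekday of Jul 12, 1748. Doomsday rule: the anchor day for the 1700s is Sunday. For year 48: 48÷12 = 4 r 0, and 0÷4 = 0, so 4+0+0 = 4.
Sunday + 4 ≡ Thursday — that's 1748's doomsday.
In July the doomsday date is Jul 11.
Jul 12 is 1 day after Jul 11; 1 mod 7 = 1, so Thursday + 1 = Friday.
2037 mod 7 = 0, so 2037 days after a Friday is Friday + 0 = Friday.

Friday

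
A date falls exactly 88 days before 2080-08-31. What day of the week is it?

Aug 31, 2080 is a Saturday.
88 mod 7 = 4, so 88 days before a Saturday is Saturday − 4 = Tuesday.

Tuesday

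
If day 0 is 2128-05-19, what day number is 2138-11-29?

3846

May 19, 2128 → May 19, 2129: 365 days.
May 19, 2129 → May 19, 2130: 365 days.
May 19, 2130 → May 19, 2131: 365 days.
May 19, 2131 → May 19, 2132: 366 days (Feb 29, 2132 is in that span).
May 19, 2132 → May 19, 2133: 365 days.
May 19, 2133 → May 19, 2134: 365 days.
May 19, 2134 → May 19, 2135: 365 days.
May 19, 2135 → May 19, 2136: 366 days (Feb 29, 2136 is in that span).
May 19, 2136 → May 19, 2137: 365 days.
May 19, 2137 → May 19, 2138: 365 days.
May 19, 2138 → Jun 19, 2138: 31 days (May has 31).
Jun 19, 2138 → Jul 19, 2138: 30 days (June has 30).
Jul 19, 2138 → Aug 19, 2138: 31 days (July has 31).
Aug 19, 2138 → Sep 19, 2138: 31 days (August has 31).
Sep 19, 2138 → Oct 19, 2138: 30 days (September has 30).
Oct 19, 2138 → Nov 19, 2138: 31 days (October has 31).
Nov 19, 2138 → Nov 29, 2138: 10 days.
Total: 3846 days.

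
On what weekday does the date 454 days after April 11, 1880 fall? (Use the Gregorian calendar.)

Saturday

First find the weekday of Apr 11, 1880. Doomsday rule: the anchor day for the 1800s is Friday. For year 80: 80÷12 = 6 r 8, and 8÷4 = 2, so 6+8+2 = 16.
Friday + 16 ≡ Sunday — that's 1880's doomsday.
In April the doomsday date is Apr 4.
Apr 11 is 7 days after Apr 4; 7 mod 7 = 0, so Sunday + 0 = Sunday.
454 mod 7 = 6, so 454 days after a Sunday is Sunday + 6 = Saturday.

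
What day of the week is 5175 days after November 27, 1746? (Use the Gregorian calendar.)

Tuesday

First find the weekday of Nov 27, 1746. Doomsday rule: the anchor day for the 1700s is Sunday. For year 46: 46÷12 = 3 r 10, and 10÷4 = 2, so 3+10+2 = 15.
Sunday + 15 ≡ Monday — that's 1746's doomsday.
In November the doomsday date is Nov 7.
Nov 27 is 20 days after Nov 7; 20 mod 7 = 6, so Monday + 6 = Sunday.
5175 mod 7 = 2, so 5175 days after a Sunday is Sunday + 2 = Tuesday.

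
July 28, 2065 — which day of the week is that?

January 1, 2065 is a Thursday.
Jan 1, 2065 → Feb 1, 2065: 31 days (January has 31).
Feb 1, 2065 → Mar 1, 2065: 28 days (February has 28).
Mar 1, 2065 → Apr 1, 2065: 31 days (March has 31).
Apr 1, 2065 → May 1, 2065: 30 days (April has 30).
May 1, 2065 → Jun 1, 2065: 31 days (May has 31).
Jun 1, 2065 → Jul 1, 2065: 30 days (June has 30).
Jul 1, 2065 → Jul 28, 2065: 27 days.
Total: 208 days.
208 mod 7 = 5, so Thursday + 5 = Tuesday.

Tuesday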